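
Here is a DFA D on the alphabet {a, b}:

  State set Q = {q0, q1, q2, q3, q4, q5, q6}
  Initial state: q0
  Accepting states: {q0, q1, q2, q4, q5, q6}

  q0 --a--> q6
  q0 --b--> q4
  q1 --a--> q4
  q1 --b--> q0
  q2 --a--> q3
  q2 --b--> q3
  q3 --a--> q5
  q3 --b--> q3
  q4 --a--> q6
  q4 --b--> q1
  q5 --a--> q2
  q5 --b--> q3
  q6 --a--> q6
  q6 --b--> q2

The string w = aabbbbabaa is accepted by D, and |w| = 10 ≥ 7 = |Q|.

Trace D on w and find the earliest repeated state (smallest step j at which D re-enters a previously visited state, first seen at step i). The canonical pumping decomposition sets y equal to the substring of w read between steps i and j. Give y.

State sequence: q0 -a-> q6 -a-> q6 -b-> q2 -b-> q3 -b-> q3 -b-> q3 -a-> q5 -b-> q3 -a-> q5 -a-> q2
First repeat at step 2: q6 was already visited.

So i = 1, j = 2, giving x = w[0:1] = a, y = w[1:2] = a, z = w[2:10] = bbbbabaa.
Check: |xy| = 2 ≤ 7 and |y| = 1 ≥ 1. Reading y takes D from q6 back to q6, so every xyⁱz is accepted.

a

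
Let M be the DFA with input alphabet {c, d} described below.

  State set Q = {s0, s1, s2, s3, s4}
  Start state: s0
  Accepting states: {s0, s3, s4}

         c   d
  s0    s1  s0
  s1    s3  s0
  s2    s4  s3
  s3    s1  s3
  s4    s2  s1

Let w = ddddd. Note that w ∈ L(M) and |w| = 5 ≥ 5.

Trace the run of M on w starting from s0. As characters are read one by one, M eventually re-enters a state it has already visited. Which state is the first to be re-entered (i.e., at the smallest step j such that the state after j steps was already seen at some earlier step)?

s0

Run of M on w = d d d d d:
  step 0: s0  (start)
  step 1: s0  (read d: s0→s0)   ← first repeat (s0 seen earlier)
  step 2: s0  (read d: s0→s0)
  step 3: s0  (read d: s0→s0)
  step 4: s0  (read d: s0→s0)
  step 5: s0  (read d: s0→s0)

The earliest repeat is at step j = 1: M is in s0, which it already visited at step i = 0.
The DFA has 5 states, so the proof of the pumping lemma guarantees a repeated state among the first 5+1 visited; the segment between the two visits is the pumpable y.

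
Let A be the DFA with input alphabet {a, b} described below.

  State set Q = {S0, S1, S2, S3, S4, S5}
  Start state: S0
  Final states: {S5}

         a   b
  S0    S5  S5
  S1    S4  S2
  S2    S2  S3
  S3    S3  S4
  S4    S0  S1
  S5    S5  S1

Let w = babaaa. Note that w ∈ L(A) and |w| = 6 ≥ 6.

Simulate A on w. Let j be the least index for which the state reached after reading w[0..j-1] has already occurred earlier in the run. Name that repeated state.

Run of A on w = b a b a a a:
  step 0: S0  (start)
  step 1: S5  (read b: S0→S5)
  step 2: S5  (read a: S5→S5)   ← first repeat (S5 seen earlier)
  step 3: S1  (read b: S5→S1)
  step 4: S4  (read a: S1→S4)
  step 5: S0  (read a: S4→S0)
  step 6: S5  (read a: S0→S5)

The earliest repeat is at step j = 2: A is in S5, which it already visited at step i = 1.
Pumping length from the standard proof: p = 6 (the number of states). The repeated state found above gives |xy| = j ≤ 6 and |y| = j − i ≥ 1.

S5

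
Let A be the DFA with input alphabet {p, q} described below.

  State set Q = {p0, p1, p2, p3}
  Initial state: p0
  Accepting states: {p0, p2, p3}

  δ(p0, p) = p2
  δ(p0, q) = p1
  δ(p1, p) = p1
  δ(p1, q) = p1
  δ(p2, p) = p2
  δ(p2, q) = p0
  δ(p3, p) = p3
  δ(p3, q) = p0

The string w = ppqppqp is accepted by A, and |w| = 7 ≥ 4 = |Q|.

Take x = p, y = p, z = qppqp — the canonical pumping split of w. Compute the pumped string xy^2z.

pppqppqp

xy^2z = p·p·p·qppqp = pppqppqp.
Reading y = p takes A from p2 back to p2, so after x·y·y the machine is still in p2, and z then leads to the accepting state p2. Hence pppqppqp ∈ L(A).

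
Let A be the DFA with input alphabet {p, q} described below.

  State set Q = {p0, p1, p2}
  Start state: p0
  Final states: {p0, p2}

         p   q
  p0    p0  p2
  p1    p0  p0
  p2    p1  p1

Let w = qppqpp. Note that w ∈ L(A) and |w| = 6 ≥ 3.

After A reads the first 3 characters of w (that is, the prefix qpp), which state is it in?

State sequence: p0 -q-> p2 -p-> p1 -p-> p0

After reading 3 characters, A is in state p0.
(This kind of state-tracing is the core of the pumping-lemma construction: with 3 states, pigeonhole forces a repeat within the first 3 steps.)

p0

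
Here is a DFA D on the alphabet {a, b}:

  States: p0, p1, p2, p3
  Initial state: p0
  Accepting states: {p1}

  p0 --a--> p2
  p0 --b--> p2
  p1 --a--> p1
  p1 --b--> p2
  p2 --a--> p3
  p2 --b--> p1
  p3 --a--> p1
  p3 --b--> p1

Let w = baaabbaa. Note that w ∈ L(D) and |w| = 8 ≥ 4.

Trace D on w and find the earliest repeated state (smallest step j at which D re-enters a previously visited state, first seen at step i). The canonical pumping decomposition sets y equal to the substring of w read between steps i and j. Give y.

State sequence: p0 -b-> p2 -a-> p3 -a-> p1 -a-> p1 -b-> p2 -b-> p1 -a-> p1 -a-> p1
First repeat at step 4: p1 was already visited.

So i = 3, j = 4, giving x = w[0:3] = baa, y = w[3:4] = a, z = w[4:8] = bbaa.
Check: |xy| = 4 ≤ 4 and |y| = 1 ≥ 1. Reading y takes D from p1 back to p1, so every xyⁱz is accepted.

a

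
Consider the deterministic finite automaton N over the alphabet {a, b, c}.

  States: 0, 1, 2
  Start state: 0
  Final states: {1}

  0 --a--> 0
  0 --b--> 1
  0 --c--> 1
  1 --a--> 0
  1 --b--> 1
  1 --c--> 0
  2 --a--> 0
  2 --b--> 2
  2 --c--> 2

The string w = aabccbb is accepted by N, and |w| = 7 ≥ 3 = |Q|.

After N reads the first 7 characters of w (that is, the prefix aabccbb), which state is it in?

Run of N on the first 7 characters of w = a a b c c b b:
  step 0: 0  (start)
  step 1: 0  (read a: 0→0)
  step 2: 0  (read a: 0→0)
  step 3: 1  (read b: 0→1)
  step 4: 0  (read c: 1→0)
  step 5: 1  (read c: 0→1)
  step 6: 1  (read b: 1→1)
  step 7: 1  (read b: 1→1)

After reading 7 characters, N is in state 1.

1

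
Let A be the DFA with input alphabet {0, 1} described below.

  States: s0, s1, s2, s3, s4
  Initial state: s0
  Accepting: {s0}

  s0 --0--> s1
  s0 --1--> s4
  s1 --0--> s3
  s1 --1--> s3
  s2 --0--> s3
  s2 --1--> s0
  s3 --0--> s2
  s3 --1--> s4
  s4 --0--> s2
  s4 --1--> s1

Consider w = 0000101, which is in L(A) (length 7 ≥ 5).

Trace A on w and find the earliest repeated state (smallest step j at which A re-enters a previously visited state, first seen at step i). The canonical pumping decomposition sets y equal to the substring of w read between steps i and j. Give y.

Run of A on w = 0 0 0 0 1 0 1:
  step 0: s0  (start)
  step 1: s1  (read 0: s0→s1)
  step 2: s3  (read 0: s1→s3)
  step 3: s2  (read 0: s3→s2)
  step 4: s3  (read 0: s2→s3)   ← first repeat (s3 seen earlier)
  step 5: s4  (read 1: s3→s4)
  step 6: s2  (read 0: s4→s2)
  step 7: s0  (read 1: s2→s0)

So i = 2, j = 4, giving x = w[0:2] = 00, y = w[2:4] = 00, z = w[4:7] = 101.
Check: |xy| = 4 ≤ 5 and |y| = 2 ≥ 1. Reading y takes A from s3 back to s3, so every xyⁱz is accepted.

00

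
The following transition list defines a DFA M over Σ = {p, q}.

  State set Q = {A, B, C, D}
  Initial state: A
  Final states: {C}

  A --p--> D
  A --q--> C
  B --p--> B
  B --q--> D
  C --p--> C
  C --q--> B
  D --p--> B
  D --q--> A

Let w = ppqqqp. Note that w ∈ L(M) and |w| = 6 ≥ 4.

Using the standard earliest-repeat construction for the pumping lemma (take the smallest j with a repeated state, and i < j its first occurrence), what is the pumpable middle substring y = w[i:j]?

pq

State sequence: A -p-> D -p-> B -q-> D -q-> A -q-> C -p-> C
First repeat at step 3: D was already visited.

So i = 1, j = 3, giving x = w[0:1] = p, y = w[1:3] = pq, z = w[3:6] = qqp.
Check: |xy| = 3 ≤ 4 and |y| = 2 ≥ 1. Reading y takes M from D back to D, so every xyⁱz is accepted.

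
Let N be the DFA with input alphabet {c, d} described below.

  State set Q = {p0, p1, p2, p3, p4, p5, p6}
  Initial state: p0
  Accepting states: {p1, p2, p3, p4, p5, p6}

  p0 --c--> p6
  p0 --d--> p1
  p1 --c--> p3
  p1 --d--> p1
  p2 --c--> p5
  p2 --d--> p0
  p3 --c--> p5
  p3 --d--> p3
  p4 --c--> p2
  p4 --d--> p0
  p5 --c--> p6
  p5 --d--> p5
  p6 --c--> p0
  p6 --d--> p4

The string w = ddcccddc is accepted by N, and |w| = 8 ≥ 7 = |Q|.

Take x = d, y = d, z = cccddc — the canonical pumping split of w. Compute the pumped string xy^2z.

xy^2z = d·d·d·cccddc = dddcccddc.
Reading y = d takes N from p1 back to p1, so after x·y·y the machine is still in p1, and z then leads to the accepting state p6. Hence dddcccddc ∈ L(N).

dddcccddc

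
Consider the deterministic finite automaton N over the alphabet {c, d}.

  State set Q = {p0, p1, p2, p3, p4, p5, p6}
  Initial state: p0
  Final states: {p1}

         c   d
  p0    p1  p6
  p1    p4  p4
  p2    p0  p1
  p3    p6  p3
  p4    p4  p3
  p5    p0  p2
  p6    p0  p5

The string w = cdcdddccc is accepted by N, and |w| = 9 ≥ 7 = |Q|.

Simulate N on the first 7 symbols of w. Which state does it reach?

Run of N on the first 7 characters of w = c d c d d d c:
  step 0: p0  (start)
  step 1: p1  (read c: p0→p1)
  step 2: p4  (read d: p1→p4)
  step 3: p4  (read c: p4→p4)
  step 4: p3  (read d: p4→p3)
  step 5: p3  (read d: p3→p3)
  step 6: p3  (read d: p3→p3)
  step 7: p6  (read c: p3→p6)

After reading 7 characters, N is in state p6.
(This kind of state-tracing is the core of the pumping-lemma construction: with 7 states, pigeonhole forces a repeat within the first 7 steps.)

p6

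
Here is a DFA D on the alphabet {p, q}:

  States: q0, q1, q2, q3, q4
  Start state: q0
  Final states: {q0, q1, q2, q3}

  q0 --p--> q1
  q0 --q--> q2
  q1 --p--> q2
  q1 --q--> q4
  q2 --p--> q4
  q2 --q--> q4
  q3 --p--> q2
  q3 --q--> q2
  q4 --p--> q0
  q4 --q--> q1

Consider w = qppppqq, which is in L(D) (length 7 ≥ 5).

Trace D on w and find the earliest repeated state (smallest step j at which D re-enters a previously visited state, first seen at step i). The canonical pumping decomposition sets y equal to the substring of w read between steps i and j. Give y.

Run of D on w = q p p p p q q:
  step 0: q0  (start)
  step 1: q2  (read q: q0→q2)
  step 2: q4  (read p: q2→q4)
  step 3: q0  (read p: q4→q0)   ← first repeat (q0 seen earlier)
  step 4: q1  (read p: q0→q1)
  step 5: q2  (read p: q1→q2)
  step 6: q4  (read q: q2→q4)
  step 7: q1  (read q: q4→q1)

So i = 0, j = 3, giving x = w[0:0] = ε, y = w[0:3] = qpp, z = w[3:7] = ppqq.
Check: |xy| = 3 ≤ 5 and |y| = 3 ≥ 1. Reading y takes D from q0 back to q0, so every xyⁱz is accepted.

qpp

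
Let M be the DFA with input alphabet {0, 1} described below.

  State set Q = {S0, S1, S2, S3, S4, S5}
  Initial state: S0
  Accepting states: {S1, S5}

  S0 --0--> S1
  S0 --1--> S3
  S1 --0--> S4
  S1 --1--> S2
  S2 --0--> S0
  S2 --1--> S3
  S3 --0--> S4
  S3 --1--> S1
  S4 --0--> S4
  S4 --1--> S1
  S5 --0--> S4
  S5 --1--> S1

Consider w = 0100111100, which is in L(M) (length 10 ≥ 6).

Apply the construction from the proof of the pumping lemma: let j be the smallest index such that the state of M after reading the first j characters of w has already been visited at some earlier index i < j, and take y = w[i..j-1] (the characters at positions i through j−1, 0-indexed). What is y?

010

Run of M on w = 0 1 0 0 1 1 1 1 0 0:
  step 0: S0  (start)
  step 1: S1  (read 0: S0→S1)
  step 2: S2  (read 1: S1→S2)
  step 3: S0  (read 0: S2→S0)   ← first repeat (S0 seen earlier)
  step 4: S1  (read 0: S0→S1)
  step 5: S2  (read 1: S1→S2)
  step 6: S3  (read 1: S2→S3)
  step 7: S1  (read 1: S3→S1)
  step 8: S2  (read 1: S1→S2)
  step 9: S0  (read 0: S2→S0)
  step 10: S1  (read 0: S0→S1)

So i = 0, j = 3, giving x = w[0:0] = ε, y = w[0:3] = 010, z = w[3:10] = 0111100.
Check: |xy| = 3 ≤ 6 and |y| = 3 ≥ 1. Reading y takes M from S0 back to S0, so every xyⁱz is accepted.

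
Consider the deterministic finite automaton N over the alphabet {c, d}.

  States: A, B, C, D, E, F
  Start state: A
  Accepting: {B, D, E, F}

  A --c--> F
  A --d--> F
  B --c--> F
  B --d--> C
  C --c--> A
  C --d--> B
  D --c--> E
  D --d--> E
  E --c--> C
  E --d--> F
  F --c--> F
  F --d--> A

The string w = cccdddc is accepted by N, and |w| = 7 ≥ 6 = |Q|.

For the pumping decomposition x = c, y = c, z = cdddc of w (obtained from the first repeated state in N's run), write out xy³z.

cccccdddc

xy^3z = c·c·c·c·cdddc = cccccdddc.
Reading y = c takes N from F back to F, so after x·y·y·y the machine is still in F, and z then leads to the accepting state F. Hence cccccdddc ∈ L(N).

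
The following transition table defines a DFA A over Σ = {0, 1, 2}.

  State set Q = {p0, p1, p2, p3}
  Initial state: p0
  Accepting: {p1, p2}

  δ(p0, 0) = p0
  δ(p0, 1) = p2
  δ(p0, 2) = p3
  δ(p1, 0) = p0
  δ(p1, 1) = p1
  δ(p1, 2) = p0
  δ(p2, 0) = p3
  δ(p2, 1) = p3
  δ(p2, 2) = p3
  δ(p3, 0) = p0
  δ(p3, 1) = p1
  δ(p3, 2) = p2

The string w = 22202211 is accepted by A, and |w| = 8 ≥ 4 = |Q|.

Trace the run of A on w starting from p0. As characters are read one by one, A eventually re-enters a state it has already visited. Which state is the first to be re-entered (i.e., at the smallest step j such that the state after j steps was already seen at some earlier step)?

State sequence: p0 -2-> p3 -2-> p2 -2-> p3 -0-> p0 -2-> p3 -2-> p2 -1-> p3 -1-> p1
First repeat at step 3: p3 was already visited.

The earliest repeat is at step j = 3: A is in p3, which it already visited at step i = 1.
The DFA has 4 states, so the proof of the pumping lemma guarantees a repeated state among the first 4+1 visited; the segment between the two visits is the pumpable y.

p3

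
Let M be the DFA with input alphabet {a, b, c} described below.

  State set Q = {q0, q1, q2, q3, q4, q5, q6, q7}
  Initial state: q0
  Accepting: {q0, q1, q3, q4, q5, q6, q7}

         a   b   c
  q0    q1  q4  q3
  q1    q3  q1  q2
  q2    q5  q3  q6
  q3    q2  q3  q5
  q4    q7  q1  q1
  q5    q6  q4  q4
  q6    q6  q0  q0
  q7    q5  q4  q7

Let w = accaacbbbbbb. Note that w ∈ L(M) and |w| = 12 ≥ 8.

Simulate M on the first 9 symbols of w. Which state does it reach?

q1

State sequence: q0 -a-> q1 -c-> q2 -c-> q6 -a-> q6 -a-> q6 -c-> q0 -b-> q4 -b-> q1 -b-> q1

After reading 9 characters, M is in state q1.
(This kind of state-tracing is the core of the pumping-lemma construction: with 8 states, pigeonhole forces a repeat within the first 8 steps.)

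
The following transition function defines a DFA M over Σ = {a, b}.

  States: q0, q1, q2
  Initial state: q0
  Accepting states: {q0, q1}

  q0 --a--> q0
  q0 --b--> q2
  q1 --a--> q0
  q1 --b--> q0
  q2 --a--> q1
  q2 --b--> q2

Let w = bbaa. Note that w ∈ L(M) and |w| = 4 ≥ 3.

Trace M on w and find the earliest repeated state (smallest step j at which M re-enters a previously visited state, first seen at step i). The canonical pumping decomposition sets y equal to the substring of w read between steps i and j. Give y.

b

State sequence: q0 -b-> q2 -b-> q2 -a-> q1 -a-> q0
First repeat at step 2: q2 was already visited.

So i = 1, j = 2, giving x = w[0:1] = b, y = w[1:2] = b, z = w[2:4] = aa.
Check: |xy| = 2 ≤ 3 and |y| = 1 ≥ 1. Reading y takes M from q2 back to q2, so every xyⁱz is accepted.
With |Q| = 3, pigeonhole forces a state repeat no later than step 3; the substring read between the first and second visits to that state can be pumped.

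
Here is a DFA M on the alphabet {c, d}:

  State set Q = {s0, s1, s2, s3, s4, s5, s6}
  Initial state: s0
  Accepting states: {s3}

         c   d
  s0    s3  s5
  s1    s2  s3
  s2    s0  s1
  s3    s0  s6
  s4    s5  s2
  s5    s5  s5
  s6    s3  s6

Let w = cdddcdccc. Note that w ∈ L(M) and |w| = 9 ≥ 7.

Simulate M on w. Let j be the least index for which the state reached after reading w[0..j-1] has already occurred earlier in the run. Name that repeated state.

State sequence: s0 -c-> s3 -d-> s6 -d-> s6 -d-> s6 -c-> s3 -d-> s6 -c-> s3 -c-> s0 -c-> s3
First repeat at step 3: s6 was already visited.

The earliest repeat is at step j = 3: M is in s6, which it already visited at step i = 2.
The DFA has 7 states, so the proof of the pumping lemma guarantees a repeated state among the first 7+1 visited; the segment between the two visits is the pumpable y.

s6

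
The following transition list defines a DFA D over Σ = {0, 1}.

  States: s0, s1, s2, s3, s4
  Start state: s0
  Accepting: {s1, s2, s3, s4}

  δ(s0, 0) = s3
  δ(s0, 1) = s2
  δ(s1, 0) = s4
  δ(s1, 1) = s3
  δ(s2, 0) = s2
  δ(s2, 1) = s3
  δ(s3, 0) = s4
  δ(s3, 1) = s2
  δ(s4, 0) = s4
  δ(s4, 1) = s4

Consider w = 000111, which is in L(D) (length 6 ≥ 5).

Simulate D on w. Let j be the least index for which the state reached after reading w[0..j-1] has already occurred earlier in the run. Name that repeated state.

Run of D on w = 0 0 0 1 1 1:
  step 0: s0  (start)
  step 1: s3  (read 0: s0→s3)
  step 2: s4  (read 0: s3→s4)
  step 3: s4  (read 0: s4→s4)   ← first repeat (s4 seen earlier)
  step 4: s4  (read 1: s4→s4)
  step 5: s4  (read 1: s4→s4)
  step 6: s4  (read 1: s4→s4)

The earliest repeat is at step j = 3: D is in s4, which it already visited at step i = 2.
With |Q| = 5, pigeonhole forces a state repeat no later than step 5; the substring read between the first and second visits to that state can be pumped.

s4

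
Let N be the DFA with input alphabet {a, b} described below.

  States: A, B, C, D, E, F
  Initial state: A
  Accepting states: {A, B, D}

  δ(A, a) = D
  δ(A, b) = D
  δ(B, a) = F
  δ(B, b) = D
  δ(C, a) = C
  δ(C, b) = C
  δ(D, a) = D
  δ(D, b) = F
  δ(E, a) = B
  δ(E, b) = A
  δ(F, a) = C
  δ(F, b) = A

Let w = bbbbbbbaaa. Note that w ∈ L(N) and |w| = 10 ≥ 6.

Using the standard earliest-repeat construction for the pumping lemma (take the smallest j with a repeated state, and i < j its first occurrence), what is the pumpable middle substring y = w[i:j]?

bbb

Run of N on w = b b b b b b b a a a:
  step 0: A  (start)
  step 1: D  (read b: A→D)
  step 2: F  (read b: D→F)
  step 3: A  (read b: F→A)   ← first repeat (A seen earlier)
  step 4: D  (read b: A→D)
  step 5: F  (read b: D→F)
  step 6: A  (read b: F→A)
  step 7: D  (read b: A→D)
  step 8: D  (read a: D→D)
  step 9: D  (read a: D→D)
  step 10: D  (read a: D→D)

So i = 0, j = 3, giving x = w[0:0] = ε, y = w[0:3] = bbb, z = w[3:10] = bbbbaaa.
Check: |xy| = 3 ≤ 6 and |y| = 3 ≥ 1. Reading y takes N from A back to A, so every xyⁱz is accepted.
Since N has 6 states, any run of length ≥ 6 visits 6+1 states, so by pigeonhole some state repeats within the first 6 steps — that repeat gives the pumpable loop.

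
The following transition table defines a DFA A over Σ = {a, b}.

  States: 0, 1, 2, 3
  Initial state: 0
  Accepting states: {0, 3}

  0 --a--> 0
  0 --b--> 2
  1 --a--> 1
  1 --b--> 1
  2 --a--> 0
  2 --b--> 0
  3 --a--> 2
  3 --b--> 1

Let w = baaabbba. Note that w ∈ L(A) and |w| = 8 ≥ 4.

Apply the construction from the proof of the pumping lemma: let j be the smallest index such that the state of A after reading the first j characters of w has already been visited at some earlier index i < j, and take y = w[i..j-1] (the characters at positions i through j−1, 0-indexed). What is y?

State sequence: 0 -b-> 2 -a-> 0 -a-> 0 -a-> 0 -b-> 2 -b-> 0 -b-> 2 -a-> 0
First repeat at step 2: 0 was already visited.

So i = 0, j = 2, giving x = w[0:0] = ε, y = w[0:2] = ba, z = w[2:8] = aabbba.
Check: |xy| = 2 ≤ 4 and |y| = 2 ≥ 1. Reading y takes A from 0 back to 0, so every xyⁱz is accepted.

ba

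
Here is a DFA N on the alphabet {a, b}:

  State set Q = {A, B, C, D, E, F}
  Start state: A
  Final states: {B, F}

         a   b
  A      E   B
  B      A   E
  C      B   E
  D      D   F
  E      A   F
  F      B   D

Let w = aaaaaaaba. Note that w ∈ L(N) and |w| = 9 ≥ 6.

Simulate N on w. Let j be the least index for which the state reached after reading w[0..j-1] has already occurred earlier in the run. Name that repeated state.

A

Run of N on w = a a a a a a a b a:
  step 0: A  (start)
  step 1: E  (read a: A→E)
  step 2: A  (read a: E→A)   ← first repeat (A seen earlier)
  step 3: E  (read a: A→E)
  step 4: A  (read a: E→A)
  step 5: E  (read a: A→E)
  step 6: A  (read a: E→A)
  step 7: E  (read a: A→E)
  step 8: F  (read b: E→F)
  step 9: B  (read a: F→B)

The earliest repeat is at step j = 2: N is in A, which it already visited at step i = 0.
Pumping length from the standard proof: p = 6 (the number of states). The repeated state found above gives |xy| = j ≤ 6 and |y| = j − i ≥ 1.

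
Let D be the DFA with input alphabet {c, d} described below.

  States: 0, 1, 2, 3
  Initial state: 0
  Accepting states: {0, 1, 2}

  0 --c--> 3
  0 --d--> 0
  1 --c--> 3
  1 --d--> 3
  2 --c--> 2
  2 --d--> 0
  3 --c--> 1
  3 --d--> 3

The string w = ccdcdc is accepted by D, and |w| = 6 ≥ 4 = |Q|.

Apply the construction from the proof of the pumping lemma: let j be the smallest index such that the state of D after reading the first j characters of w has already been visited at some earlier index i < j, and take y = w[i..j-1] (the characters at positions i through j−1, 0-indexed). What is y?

cd

State sequence: 0 -c-> 3 -c-> 1 -d-> 3 -c-> 1 -d-> 3 -c-> 1
First repeat at step 3: 3 was already visited.

So i = 1, j = 3, giving x = w[0:1] = c, y = w[1:3] = cd, z = w[3:6] = cdc.
Check: |xy| = 3 ≤ 4 and |y| = 2 ≥ 1. Reading y takes D from 3 back to 3, so every xyⁱz is accepted.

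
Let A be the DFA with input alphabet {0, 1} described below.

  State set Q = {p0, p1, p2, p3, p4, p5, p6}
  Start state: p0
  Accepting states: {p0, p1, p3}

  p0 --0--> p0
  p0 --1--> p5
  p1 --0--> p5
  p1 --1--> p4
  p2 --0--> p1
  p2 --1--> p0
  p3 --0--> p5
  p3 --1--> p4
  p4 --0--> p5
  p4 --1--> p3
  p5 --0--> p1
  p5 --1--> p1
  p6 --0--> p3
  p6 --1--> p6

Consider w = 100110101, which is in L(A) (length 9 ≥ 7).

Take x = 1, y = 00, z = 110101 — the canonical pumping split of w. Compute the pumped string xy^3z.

1000000110101

xy^3z = 1·00·00·00·110101 = 1000000110101.
Reading y = 00 takes A from p5 back to p5, so after x·y·y·y the machine is still in p5, and z then leads to the accepting state p1. Hence 1000000110101 ∈ L(A).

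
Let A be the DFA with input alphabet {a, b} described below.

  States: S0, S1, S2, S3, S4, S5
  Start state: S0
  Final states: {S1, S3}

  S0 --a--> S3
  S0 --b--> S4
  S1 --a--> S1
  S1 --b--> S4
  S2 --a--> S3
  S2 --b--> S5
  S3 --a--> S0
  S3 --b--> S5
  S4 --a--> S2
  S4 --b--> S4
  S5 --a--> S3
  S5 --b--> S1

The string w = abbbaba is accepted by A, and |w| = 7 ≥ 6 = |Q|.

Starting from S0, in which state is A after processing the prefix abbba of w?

S2

Run of A on the first 5 characters of w = a b b b a:
  step 0: S0  (start)
  step 1: S3  (read a: S0→S3)
  step 2: S5  (read b: S3→S5)
  step 3: S1  (read b: S5→S1)
  step 4: S4  (read b: S1→S4)
  step 5: S2  (read a: S4→S2)

After reading 5 characters, A is in state S2.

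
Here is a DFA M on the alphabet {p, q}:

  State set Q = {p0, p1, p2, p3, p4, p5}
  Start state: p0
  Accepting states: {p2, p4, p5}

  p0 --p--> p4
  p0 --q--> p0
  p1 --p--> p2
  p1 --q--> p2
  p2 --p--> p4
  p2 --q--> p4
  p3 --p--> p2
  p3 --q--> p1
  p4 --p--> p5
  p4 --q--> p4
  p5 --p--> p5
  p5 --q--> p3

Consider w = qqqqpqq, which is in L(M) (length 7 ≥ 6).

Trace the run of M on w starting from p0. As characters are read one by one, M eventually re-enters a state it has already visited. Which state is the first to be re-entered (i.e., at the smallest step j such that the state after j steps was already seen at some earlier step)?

Run of M on w = q q q q p q q:
  step 0: p0  (start)
  step 1: p0  (read q: p0→p0)   ← first repeat (p0 seen earlier)
  step 2: p0  (read q: p0→p0)
  step 3: p0  (read q: p0→p0)
  step 4: p0  (read q: p0→p0)
  step 5: p4  (read p: p0→p4)
  step 6: p4  (read q: p4→p4)
  step 7: p4  (read q: p4→p4)

The earliest repeat is at step j = 1: M is in p0, which it already visited at step i = 0.
The DFA has 6 states, so the proof of the pumping lemma guarantees a repeated state among the first 6+1 visited; the segment between the two visits is the pumpable y.

p0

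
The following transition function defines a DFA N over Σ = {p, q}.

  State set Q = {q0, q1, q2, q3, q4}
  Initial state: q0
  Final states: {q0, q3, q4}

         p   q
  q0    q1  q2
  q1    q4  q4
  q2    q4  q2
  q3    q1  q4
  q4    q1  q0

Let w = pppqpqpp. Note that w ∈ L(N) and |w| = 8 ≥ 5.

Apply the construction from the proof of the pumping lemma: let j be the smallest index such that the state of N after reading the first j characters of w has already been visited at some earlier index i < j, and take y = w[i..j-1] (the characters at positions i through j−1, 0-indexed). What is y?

State sequence: q0 -p-> q1 -p-> q4 -p-> q1 -q-> q4 -p-> q1 -q-> q4 -p-> q1 -p-> q4
First repeat at step 3: q1 was already visited.

So i = 1, j = 3, giving x = w[0:1] = p, y = w[1:3] = pp, z = w[3:8] = qpqpp.
Check: |xy| = 3 ≤ 5 and |y| = 2 ≥ 1. Reading y takes N from q1 back to q1, so every xyⁱz is accepted.

pp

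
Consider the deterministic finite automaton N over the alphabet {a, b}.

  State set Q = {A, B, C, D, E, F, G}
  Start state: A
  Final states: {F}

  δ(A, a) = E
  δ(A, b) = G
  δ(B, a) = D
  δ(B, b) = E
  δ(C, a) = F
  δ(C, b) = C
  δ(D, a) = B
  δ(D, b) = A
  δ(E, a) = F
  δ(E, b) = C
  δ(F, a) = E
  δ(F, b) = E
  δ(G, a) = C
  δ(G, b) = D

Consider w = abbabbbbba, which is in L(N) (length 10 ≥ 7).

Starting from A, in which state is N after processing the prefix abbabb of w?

C

Run of N on the first 6 characters of w = a b b a b b:
  step 0: A  (start)
  step 1: E  (read a: A→E)
  step 2: C  (read b: E→C)
  step 3: C  (read b: C→C)
  step 4: F  (read a: C→F)
  step 5: E  (read b: F→E)
  step 6: C  (read b: E→C)

After reading 6 characters, N is in state C.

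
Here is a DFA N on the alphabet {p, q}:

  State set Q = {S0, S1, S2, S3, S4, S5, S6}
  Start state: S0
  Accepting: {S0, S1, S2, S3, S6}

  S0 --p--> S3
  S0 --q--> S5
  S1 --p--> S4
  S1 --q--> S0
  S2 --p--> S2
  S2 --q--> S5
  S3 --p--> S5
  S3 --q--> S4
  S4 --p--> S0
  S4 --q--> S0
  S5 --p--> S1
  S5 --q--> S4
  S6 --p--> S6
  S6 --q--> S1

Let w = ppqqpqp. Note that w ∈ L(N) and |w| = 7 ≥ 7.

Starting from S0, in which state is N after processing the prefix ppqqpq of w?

Run of N on the first 6 characters of w = p p q q p q:
  step 0: S0  (start)
  step 1: S3  (read p: S0→S3)
  step 2: S5  (read p: S3→S5)
  step 3: S4  (read q: S5→S4)
  step 4: S0  (read q: S4→S0)
  step 5: S3  (read p: S0→S3)
  step 6: S4  (read q: S3→S4)

After reading 6 characters, N is in state S4.

S4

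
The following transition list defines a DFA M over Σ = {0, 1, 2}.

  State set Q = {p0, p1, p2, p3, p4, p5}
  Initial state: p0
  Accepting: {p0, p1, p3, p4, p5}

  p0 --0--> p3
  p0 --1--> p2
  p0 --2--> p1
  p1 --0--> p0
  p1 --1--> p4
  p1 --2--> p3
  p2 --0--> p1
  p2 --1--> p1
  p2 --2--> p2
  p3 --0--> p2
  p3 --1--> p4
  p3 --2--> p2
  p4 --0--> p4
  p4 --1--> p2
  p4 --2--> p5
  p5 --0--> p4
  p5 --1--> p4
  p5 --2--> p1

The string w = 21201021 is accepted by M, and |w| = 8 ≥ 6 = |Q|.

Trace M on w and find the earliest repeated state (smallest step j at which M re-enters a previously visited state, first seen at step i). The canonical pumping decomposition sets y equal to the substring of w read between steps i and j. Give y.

Run of M on w = 2 1 2 0 1 0 2 1:
  step 0: p0  (start)
  step 1: p1  (read 2: p0→p1)
  step 2: p4  (read 1: p1→p4)
  step 3: p5  (read 2: p4→p5)
  step 4: p4  (read 0: p5→p4)   ← first repeat (p4 seen earlier)
  step 5: p2  (read 1: p4→p2)
  step 6: p1  (read 0: p2→p1)
  step 7: p3  (read 2: p1→p3)
  step 8: p4  (read 1: p3→p4)

So i = 2, j = 4, giving x = w[0:2] = 21, y = w[2:4] = 20, z = w[4:8] = 1021.
Check: |xy| = 4 ≤ 6 and |y| = 2 ≥ 1. Reading y takes M from p4 back to p4, so every xyⁱz is accepted.
The DFA has 6 states, so the proof of the pumping lemma guarantees a repeated state among the first 6+1 visited; the segment between the two visits is the pumpable y.

20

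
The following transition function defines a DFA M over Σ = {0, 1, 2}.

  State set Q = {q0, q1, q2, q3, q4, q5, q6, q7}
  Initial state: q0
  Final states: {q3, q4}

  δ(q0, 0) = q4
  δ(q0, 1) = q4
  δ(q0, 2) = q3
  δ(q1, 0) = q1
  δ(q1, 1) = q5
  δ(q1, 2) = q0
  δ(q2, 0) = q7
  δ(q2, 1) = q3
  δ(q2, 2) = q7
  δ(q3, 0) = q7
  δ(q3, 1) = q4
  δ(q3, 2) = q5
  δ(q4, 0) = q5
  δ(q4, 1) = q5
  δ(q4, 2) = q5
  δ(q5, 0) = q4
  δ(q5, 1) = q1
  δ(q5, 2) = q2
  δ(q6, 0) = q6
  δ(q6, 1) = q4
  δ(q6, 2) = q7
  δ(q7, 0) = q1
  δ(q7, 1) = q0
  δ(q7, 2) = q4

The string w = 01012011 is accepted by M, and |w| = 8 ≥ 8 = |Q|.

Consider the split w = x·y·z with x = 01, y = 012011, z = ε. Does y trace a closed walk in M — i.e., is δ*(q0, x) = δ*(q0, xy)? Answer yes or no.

no

Run of M on the first 8 characters of w = 0 1 0 1 2 0 1 1:
  step 0: q0  (start)
  step 1: q4  (read 0: q0→q4)
  step 2: q5  (read 1: q4→q5)
  step 3: q4  (read 0: q5→q4)
  step 4: q5  (read 1: q4→q5)
  step 5: q2  (read 2: q5→q2)
  step 6: q7  (read 0: q2→q7)
  step 7: q0  (read 1: q7→q0)
  step 8: q4  (read 1: q0→q4)

After x (step 2): q5. After xy (step 8): q4.
They differ (q5 ≠ q4), so y is not a cycle from the state after x; this split is not the one the pumping-lemma construction produces, and pumping y need not keep the string in L(M).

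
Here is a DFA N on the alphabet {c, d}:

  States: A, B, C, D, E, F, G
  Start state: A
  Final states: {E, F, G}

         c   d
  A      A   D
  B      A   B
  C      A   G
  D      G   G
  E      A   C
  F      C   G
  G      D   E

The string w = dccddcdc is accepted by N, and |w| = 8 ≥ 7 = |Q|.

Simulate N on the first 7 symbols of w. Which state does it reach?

D

Run of N on the first 7 characters of w = d c c d d c d:
  step 0: A  (start)
  step 1: D  (read d: A→D)
  step 2: G  (read c: D→G)
  step 3: D  (read c: G→D)
  step 4: G  (read d: D→G)
  step 5: E  (read d: G→E)
  step 6: A  (read c: E→A)
  step 7: D  (read d: A→D)

After reading 7 characters, N is in state D.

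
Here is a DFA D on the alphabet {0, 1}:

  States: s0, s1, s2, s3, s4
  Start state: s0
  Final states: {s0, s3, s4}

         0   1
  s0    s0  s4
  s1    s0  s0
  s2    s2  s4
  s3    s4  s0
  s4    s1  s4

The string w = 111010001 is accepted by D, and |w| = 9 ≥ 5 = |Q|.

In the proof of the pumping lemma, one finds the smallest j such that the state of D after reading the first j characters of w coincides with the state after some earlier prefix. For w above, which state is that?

State sequence: s0 -1-> s4 -1-> s4 -1-> s4 -0-> s1 -1-> s0 -0-> s0 -0-> s0 -0-> s0 -1-> s4
First repeat at step 2: s4 was already visited.

The earliest repeat is at step j = 2: D is in s4, which it already visited at step i = 1.
Since D has 5 states, any run of length ≥ 5 visits 5+1 states, so by pigeonhole some state repeats within the first 5 steps — that repeat gives the pumpable loop.

s4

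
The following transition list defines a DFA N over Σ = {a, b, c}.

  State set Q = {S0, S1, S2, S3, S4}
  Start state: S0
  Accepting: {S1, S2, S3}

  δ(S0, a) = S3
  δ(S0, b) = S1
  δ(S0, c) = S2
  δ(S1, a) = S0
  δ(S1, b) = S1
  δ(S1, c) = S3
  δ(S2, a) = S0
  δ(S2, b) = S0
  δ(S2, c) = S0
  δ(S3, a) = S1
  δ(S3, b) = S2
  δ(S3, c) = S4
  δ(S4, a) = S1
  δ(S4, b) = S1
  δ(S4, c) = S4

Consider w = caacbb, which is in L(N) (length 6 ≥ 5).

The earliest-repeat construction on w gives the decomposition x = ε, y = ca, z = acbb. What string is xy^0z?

acbb

xy⁰z = xz = ε·acbb = acbb.
Reading y = ca takes N from S0 back to S0, so after x the machine is still in S0, and z then leads to the accepting state S1. Hence acbb ∈ L(N).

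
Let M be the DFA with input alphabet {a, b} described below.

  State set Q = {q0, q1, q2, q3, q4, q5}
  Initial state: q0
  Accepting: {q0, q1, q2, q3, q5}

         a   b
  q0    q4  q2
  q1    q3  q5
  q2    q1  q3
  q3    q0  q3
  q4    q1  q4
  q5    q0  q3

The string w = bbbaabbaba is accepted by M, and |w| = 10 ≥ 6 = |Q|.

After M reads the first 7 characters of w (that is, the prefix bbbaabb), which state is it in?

q4

Run of M on the first 7 characters of w = b b b a a b b:
  step 0: q0  (start)
  step 1: q2  (read b: q0→q2)
  step 2: q3  (read b: q2→q3)
  step 3: q3  (read b: q3→q3)
  step 4: q0  (read a: q3→q0)
  step 5: q4  (read a: q0→q4)
  step 6: q4  (read b: q4→q4)
  step 7: q4  (read b: q4→q4)

After reading 7 characters, M is in state q4.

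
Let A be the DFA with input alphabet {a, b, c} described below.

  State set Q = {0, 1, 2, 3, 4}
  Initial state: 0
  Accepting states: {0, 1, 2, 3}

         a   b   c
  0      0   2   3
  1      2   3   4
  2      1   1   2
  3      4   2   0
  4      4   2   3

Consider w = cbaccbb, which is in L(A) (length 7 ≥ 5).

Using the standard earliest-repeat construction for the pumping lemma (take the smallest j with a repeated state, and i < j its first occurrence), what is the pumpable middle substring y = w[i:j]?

bacc

Run of A on w = c b a c c b b:
  step 0: 0  (start)
  step 1: 3  (read c: 0→3)
  step 2: 2  (read b: 3→2)
  step 3: 1  (read a: 2→1)
  step 4: 4  (read c: 1→4)
  step 5: 3  (read c: 4→3)   ← first repeat (3 seen earlier)
  step 6: 2  (read b: 3→2)
  step 7: 1  (read b: 2→1)

So i = 1, j = 5, giving x = w[0:1] = c, y = w[1:5] = bacc, z = w[5:7] = bb.
Check: |xy| = 5 ≤ 5 and |y| = 4 ≥ 1. Reading y takes A from 3 back to 3, so every xyⁱz is accepted.
Since A has 5 states, any run of length ≥ 5 visits 5+1 states, so by pigeonhole some state repeats within the first 5 steps — that repeat gives the pumpable loop.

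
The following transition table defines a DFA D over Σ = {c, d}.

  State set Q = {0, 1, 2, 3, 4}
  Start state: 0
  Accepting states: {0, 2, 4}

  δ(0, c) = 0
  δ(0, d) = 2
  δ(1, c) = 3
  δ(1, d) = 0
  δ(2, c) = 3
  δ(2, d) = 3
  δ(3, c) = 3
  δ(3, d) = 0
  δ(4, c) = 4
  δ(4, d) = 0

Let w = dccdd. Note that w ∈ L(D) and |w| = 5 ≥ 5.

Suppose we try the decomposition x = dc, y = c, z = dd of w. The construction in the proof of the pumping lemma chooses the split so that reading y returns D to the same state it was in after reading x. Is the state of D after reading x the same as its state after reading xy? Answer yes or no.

yes

Run of D on the first 3 characters of w = d c c:
  step 0: 0  (start)
  step 1: 2  (read d: 0→2)
  step 2: 3  (read c: 2→3)
  step 3: 3  (read c: 3→3)

After x (step 2): 3. After xy (step 3): 3.
They match, so y = c drives D around a cycle from 3 back to itself; pumping y any number of times keeps D in 3 before reading z, and xyⁱz ∈ L(D) for every i ≥ 0.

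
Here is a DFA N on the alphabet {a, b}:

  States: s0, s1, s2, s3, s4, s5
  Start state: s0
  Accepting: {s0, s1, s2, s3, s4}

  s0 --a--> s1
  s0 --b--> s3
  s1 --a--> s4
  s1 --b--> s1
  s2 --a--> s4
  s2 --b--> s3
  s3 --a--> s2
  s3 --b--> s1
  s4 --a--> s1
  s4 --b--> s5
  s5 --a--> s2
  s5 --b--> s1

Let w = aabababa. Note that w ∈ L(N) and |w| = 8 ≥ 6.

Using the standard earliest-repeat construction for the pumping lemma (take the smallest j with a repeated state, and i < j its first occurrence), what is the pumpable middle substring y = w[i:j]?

ba

Run of N on w = a a b a b a b a:
  step 0: s0  (start)
  step 1: s1  (read a: s0→s1)
  step 2: s4  (read a: s1→s4)
  step 3: s5  (read b: s4→s5)
  step 4: s2  (read a: s5→s2)
  step 5: s3  (read b: s2→s3)
  step 6: s2  (read a: s3→s2)   ← first repeat (s2 seen earlier)
  step 7: s3  (read b: s2→s3)
  step 8: s2  (read a: s3→s2)

So i = 4, j = 6, giving x = w[0:4] = aaba, y = w[4:6] = ba, z = w[6:8] = ba.
Check: |xy| = 6 ≤ 6 and |y| = 2 ≥ 1. Reading y takes N from s2 back to s2, so every xyⁱz is accepted.
Pumping length from the standard proof: p = 6 (the number of states). The repeated state found above gives |xy| = j ≤ 6 and |y| = j − i ≥ 1.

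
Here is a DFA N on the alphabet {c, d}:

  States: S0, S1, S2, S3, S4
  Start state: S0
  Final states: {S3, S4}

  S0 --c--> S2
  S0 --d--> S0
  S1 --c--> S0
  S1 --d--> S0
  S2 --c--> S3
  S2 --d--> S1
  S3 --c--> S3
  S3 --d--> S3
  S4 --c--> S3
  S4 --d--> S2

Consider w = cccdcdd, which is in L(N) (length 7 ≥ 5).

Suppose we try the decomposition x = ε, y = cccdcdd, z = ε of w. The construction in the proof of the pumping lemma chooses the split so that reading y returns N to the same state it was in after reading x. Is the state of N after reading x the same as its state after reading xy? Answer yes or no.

no

State sequence: S0 -c-> S2 -c-> S3 -c-> S3 -d-> S3 -c-> S3 -d-> S3 -d-> S3

After x (step 0): S0. After xy (step 7): S3.
They differ (S0 ≠ S3), so y is not a cycle from the state after x; this split is not the one the pumping-lemma construction produces, and pumping y need not keep the string in L(N).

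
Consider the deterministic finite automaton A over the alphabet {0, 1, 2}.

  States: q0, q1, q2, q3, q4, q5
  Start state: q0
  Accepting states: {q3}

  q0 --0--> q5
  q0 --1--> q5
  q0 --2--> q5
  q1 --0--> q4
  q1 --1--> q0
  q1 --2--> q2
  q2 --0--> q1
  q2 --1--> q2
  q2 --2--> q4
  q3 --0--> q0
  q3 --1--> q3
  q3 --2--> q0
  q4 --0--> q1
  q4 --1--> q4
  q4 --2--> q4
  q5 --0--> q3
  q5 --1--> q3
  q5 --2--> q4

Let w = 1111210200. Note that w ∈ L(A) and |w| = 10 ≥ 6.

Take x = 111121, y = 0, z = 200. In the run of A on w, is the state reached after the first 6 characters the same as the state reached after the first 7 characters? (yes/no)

no

State sequence: q0 -1-> q5 -1-> q3 -1-> q3 -1-> q3 -2-> q0 -1-> q5 -0-> q3

After x (step 6): q5. After xy (step 7): q3.
They differ (q5 ≠ q3), so y is not a cycle from the state after x; this split is not the one the pumping-lemma construction produces, and pumping y need not keep the string in L(A).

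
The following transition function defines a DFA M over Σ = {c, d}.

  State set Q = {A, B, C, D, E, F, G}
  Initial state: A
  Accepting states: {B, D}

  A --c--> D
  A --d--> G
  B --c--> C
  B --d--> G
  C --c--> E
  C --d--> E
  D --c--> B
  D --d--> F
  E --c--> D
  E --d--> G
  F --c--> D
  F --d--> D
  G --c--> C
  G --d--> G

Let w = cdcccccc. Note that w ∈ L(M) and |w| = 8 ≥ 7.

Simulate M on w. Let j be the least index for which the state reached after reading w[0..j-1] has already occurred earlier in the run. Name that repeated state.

State sequence: A -c-> D -d-> F -c-> D -c-> B -c-> C -c-> E -c-> D -c-> B
First repeat at step 3: D was already visited.

The earliest repeat is at step j = 3: M is in D, which it already visited at step i = 1.
The DFA has 7 states, so the proof of the pumping lemma guarantees a repeated state among the first 7+1 visited; the segment between the two visits is the pumpable y.

D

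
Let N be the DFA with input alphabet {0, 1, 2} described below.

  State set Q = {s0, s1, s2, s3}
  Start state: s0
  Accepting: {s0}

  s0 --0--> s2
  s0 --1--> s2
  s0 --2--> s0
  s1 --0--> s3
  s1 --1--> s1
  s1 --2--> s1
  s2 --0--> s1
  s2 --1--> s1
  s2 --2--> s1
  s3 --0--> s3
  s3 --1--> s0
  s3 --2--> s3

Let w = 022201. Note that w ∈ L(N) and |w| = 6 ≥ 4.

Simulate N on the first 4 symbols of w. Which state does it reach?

State sequence: s0 -0-> s2 -2-> s1 -2-> s1 -2-> s1

After reading 4 characters, N is in state s1.
(This kind of state-tracing is the core of the pumping-lemma construction: with 4 states, pigeonhole forces a repeat within the first 4 steps.)

s1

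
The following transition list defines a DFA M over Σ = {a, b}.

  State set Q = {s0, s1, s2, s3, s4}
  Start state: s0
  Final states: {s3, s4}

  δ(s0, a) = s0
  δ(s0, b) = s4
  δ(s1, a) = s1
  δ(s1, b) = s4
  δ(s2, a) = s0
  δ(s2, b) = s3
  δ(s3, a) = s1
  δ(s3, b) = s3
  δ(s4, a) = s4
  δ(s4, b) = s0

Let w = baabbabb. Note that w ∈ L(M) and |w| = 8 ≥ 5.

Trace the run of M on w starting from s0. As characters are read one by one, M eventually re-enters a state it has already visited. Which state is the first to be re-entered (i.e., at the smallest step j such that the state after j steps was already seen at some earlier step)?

s4

Run of M on w = b a a b b a b b:
  step 0: s0  (start)
  step 1: s4  (read b: s0→s4)
  step 2: s4  (read a: s4→s4)   ← first repeat (s4 seen earlier)
  step 3: s4  (read a: s4→s4)
  step 4: s0  (read b: s4→s0)
  step 5: s4  (read b: s0→s4)
  step 6: s4  (read a: s4→s4)
  step 7: s0  (read b: s4→s0)
  step 8: s4  (read b: s0→s4)

The earliest repeat is at step j = 2: M is in s4, which it already visited at step i = 1.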